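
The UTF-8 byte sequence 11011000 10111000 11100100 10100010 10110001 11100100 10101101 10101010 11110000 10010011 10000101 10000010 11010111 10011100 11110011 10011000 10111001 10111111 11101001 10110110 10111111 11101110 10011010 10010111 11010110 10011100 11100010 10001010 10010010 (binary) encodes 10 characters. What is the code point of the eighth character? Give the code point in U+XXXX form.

U+E697

Offset 0: leading byte 0xD8 = 11011000 → 2-byte char #1 = D8 B8.
Offset 2: leading byte 0xE4 = 11100100 → 3-byte char #2 = E4 A2 B1.
Offset 5: leading byte 0xE4 = 11100100 → 3-byte char #3 = E4 AD AA.
Offset 8: leading byte 0xF0 = 11110000 → 4-byte char #4 = F0 93 85 82.
Offset 12: leading byte 0xD7 = 11010111 → 2-byte char #5 = D7 9C.
Offset 14: leading byte 0xF3 = 11110011 → 4-byte char #6 = F3 98 B9 BF.
Offset 18: leading byte 0xE9 = 11101001 → 3-byte char #7 = E9 B6 BF.
Offset 21: leading byte 0xEE = 11101110 → 3-byte char #8 = EE 9A 97.
Leading byte 0xEE = 11101110 matches 1110xxxx → 3-byte sequence.
Byte 1: 0xEE = 11101110, payload 1110 (4 bits).
Byte 2: 0x9A = 10011010 (10xxxxxx ✓), payload 011010.
Byte 3: 0x97 = 10010111 (10xxxxxx ✓), payload 010111.
Concatenate: 1110011010010111 = 0xE697 (16 bits → U+E697).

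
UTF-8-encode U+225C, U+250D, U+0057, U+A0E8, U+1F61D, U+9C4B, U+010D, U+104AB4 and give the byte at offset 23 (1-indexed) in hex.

0xB4

1-indexed offset 23 is 0-indexed offset 22.
U+225C → 3-byte form E2 89 9C at offsets 0–2.
U+250D → 3-byte form E2 94 8D at offsets 3–5.
U+0057 → 1-byte form 57 at offsets 6–6.
U+A0E8 → 3-byte form EA 83 A8 at offsets 7–9.
U+1F61D → 4-byte form F0 9F 98 9D at offsets 10–13.
U+9C4B → 3-byte form E9 B1 8B at offsets 14–16.
U+010D → 2-byte form C4 8D at offsets 17–18.
U+104AB4 → 4-byte form F4 84 AA B4 at offsets 19–22.
Offset 22 falls in char 8's range; it's byte 4 of F4 84 AA B4 = 0xB4.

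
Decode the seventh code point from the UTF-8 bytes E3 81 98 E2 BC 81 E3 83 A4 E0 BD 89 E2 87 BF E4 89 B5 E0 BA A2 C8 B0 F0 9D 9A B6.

U+0EA2

Offset 0: leading byte 0xE3 = 11100011 → 3-byte char #1 = E3 81 98.
Offset 3: leading byte 0xE2 = 11100010 → 3-byte char #2 = E2 BC 81.
Offset 6: leading byte 0xE3 = 11100011 → 3-byte char #3 = E3 83 A4.
Offset 9: leading byte 0xE0 = 11100000 → 3-byte char #4 = E0 BD 89.
Offset 12: leading byte 0xE2 = 11100010 → 3-byte char #5 = E2 87 BF.
Offset 15: leading byte 0xE4 = 11100100 → 3-byte char #6 = E4 89 B5.
Offset 18: leading byte 0xE0 = 11100000 → 3-byte char #7 = E0 BA A2.
Leading byte 0xE0 = 11100000 matches 1110xxxx → 3-byte sequence.
Byte 1: 0xE0 = 11100000, payload 0000 (4 bits).
Byte 2: 0xBA = 10111010 (10xxxxxx ✓), payload 111010.
Byte 3: 0xA2 = 10100010 (10xxxxxx ✓), payload 100010.
Concatenate: 0000111010100010 = 0xEA2 (16 bits → U+0EA2).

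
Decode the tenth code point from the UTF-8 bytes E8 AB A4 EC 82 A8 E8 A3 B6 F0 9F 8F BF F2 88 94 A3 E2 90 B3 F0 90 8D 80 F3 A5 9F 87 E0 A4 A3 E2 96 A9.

U+25A9

Offset 0: leading byte 0xE8 = 11101000 → 3-byte char #1 = E8 AB A4.
Offset 3: leading byte 0xEC = 11101100 → 3-byte char #2 = EC 82 A8.
Offset 6: leading byte 0xE8 = 11101000 → 3-byte char #3 = E8 A3 B6.
Offset 9: leading byte 0xF0 = 11110000 → 4-byte char #4 = F0 9F 8F BF.
Offset 13: leading byte 0xF2 = 11110010 → 4-byte char #5 = F2 88 94 A3.
Offset 17: leading byte 0xE2 = 11100010 → 3-byte char #6 = E2 90 B3.
Offset 20: leading byte 0xF0 = 11110000 → 4-byte char #7 = F0 90 8D 80.
Offset 24: leading byte 0xF3 = 11110011 → 4-byte char #8 = F3 A5 9F 87.
Offset 28: leading byte 0xE0 = 11100000 → 3-byte char #9 = E0 A4 A3.
Offset 31: leading byte 0xE2 = 11100010 → 3-byte char #10 = E2 96 A9.
Leading byte 0xE2 = 11100010 matches 1110xxxx → 3-byte sequence.
Byte 1: 0xE2 = 11100010, payload 0010 (4 bits).
Byte 2: 0x96 = 10010110 (10xxxxxx ✓), payload 010110.
Byte 3: 0xA9 = 10101001 (10xxxxxx ✓), payload 101001.
Concatenate: 0010010110101001 = 0x25A9 (16 bits → U+25A9).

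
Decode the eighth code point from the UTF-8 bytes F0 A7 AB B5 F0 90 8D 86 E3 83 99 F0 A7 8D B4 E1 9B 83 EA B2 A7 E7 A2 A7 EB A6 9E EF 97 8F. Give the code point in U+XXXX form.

Offset 0: leading byte 0xF0 = 11110000 → 4-byte char #1 = F0 A7 AB B5.
Offset 4: leading byte 0xF0 = 11110000 → 4-byte char #2 = F0 90 8D 86.
Offset 8: leading byte 0xE3 = 11100011 → 3-byte char #3 = E3 83 99.
Offset 11: leading byte 0xF0 = 11110000 → 4-byte char #4 = F0 A7 8D B4.
Offset 15: leading byte 0xE1 = 11100001 → 3-byte char #5 = E1 9B 83.
Offset 18: leading byte 0xEA = 11101010 → 3-byte char #6 = EA B2 A7.
Offset 21: leading byte 0xE7 = 11100111 → 3-byte char #7 = E7 A2 A7.
Offset 24: leading byte 0xEB = 11101011 → 3-byte char #8 = EB A6 9E.
Leading byte 0xEB = 11101011 matches 1110xxxx → 3-byte sequence.
Byte 1: 0xEB = 11101011, payload 1011 (4 bits).
Byte 2: 0xA6 = 10100110 (10xxxxxx ✓), payload 100110.
Byte 3: 0x9E = 10011110 (10xxxxxx ✓), payload 011110.
Concatenate: 1011100110011110 = 0xB99E (16 bits → U+B99E).

U+B99E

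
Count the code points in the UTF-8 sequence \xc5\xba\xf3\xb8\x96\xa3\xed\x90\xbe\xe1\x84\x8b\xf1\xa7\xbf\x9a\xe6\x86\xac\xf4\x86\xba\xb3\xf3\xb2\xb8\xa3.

Byte at offset 0: 0xC5 = 11000101 → 2-byte char (#1). Advance 2.
Byte at offset 2: 0xF3 = 11110011 → 4-byte char (#2). Advance 4.
Byte at offset 6: 0xED = 11101101 → 3-byte char (#3). Advance 3.
Byte at offset 9: 0xE1 = 11100001 → 3-byte char (#4). Advance 3.
Byte at offset 12: 0xF1 = 11110001 → 4-byte char (#5). Advance 4.
Byte at offset 16: 0xE6 = 11100110 → 3-byte char (#6). Advance 3.
Byte at offset 19: 0xF4 = 11110100 → 4-byte char (#7). Advance 4.
Byte at offset 23: 0xF3 = 11110011 → 4-byte char (#8). Advance 4.
Reached end at offset 27 after 8 code points.

8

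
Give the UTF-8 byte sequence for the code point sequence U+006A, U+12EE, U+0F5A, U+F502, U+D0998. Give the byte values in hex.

6A E1 8B AE E0 BD 9A EF 94 82 F3 90 A6 98

U+006A: 1-byte form → 6A.
U+12EE: 3-byte form → E1 8B AE.
U+0F5A: 3-byte form → E0 BD 9A.
U+F502: 3-byte form → EF 94 82.
U+D0998: 4-byte form → F3 90 A6 98.
Concatenated (14 bytes): 6A E1 8B AE E0 BD 9A EF 94 82 F3 90 A6 98.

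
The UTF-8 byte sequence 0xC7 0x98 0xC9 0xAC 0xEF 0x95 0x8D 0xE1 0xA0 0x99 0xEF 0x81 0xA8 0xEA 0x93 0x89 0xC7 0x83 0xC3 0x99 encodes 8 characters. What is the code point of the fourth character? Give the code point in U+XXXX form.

Offset 0: leading byte 0xC7 = 11000111 → 2-byte char #1 = C7 98.
Offset 2: leading byte 0xC9 = 11001001 → 2-byte char #2 = C9 AC.
Offset 4: leading byte 0xEF = 11101111 → 3-byte char #3 = EF 95 8D.
Offset 7: leading byte 0xE1 = 11100001 → 3-byte char #4 = E1 A0 99.
Leading byte 0xE1 = 11100001 matches 1110xxxx → 3-byte sequence.
Byte 1: 0xE1 = 11100001, payload 0001 (4 bits).
Byte 2: 0xA0 = 10100000 (10xxxxxx ✓), payload 100000.
Byte 3: 0x99 = 10011001 (10xxxxxx ✓), payload 011001.
Concatenate: 0001100000011001 = 0x1819 (16 bits → U+1819).

U+1819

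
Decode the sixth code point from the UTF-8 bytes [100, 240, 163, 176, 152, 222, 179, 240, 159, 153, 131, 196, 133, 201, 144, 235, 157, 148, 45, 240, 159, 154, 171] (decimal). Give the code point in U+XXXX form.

Offset 0: leading byte 0x64 = 01100100 → 1-byte char #1 = 64.
Offset 1: leading byte 0xF0 = 11110000 → 4-byte char #2 = F0 A3 B0 98.
Offset 5: leading byte 0xDE = 11011110 → 2-byte char #3 = DE B3.
Offset 7: leading byte 0xF0 = 11110000 → 4-byte char #4 = F0 9F 99 83.
Offset 11: leading byte 0xC4 = 11000100 → 2-byte char #5 = C4 85.
Offset 13: leading byte 0xC9 = 11001001 → 2-byte char #6 = C9 90.
Leading byte 0xC9 = 11001001 matches 110xxxxx → 2-byte sequence.
Byte 1: 0xC9 = 11001001, payload 01001 (5 bits).
Byte 2: 0x90 = 10010000 (10xxxxxx ✓), payload 010000.
Concatenate: 01001010000 = 0x250 (11 bits → U+0250).

U+0250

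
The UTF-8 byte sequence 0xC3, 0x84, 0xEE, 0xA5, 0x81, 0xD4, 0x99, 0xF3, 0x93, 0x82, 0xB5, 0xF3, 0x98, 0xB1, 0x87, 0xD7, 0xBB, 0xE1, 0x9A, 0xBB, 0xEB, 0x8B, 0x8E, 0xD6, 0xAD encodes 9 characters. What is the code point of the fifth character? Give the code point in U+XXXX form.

U+D8C47

Offset 0: leading byte 0xC3 = 11000011 → 2-byte char #1 = C3 84.
Offset 2: leading byte 0xEE = 11101110 → 3-byte char #2 = EE A5 81.
Offset 5: leading byte 0xD4 = 11010100 → 2-byte char #3 = D4 99.
Offset 7: leading byte 0xF3 = 11110011 → 4-byte char #4 = F3 93 82 B5.
Offset 11: leading byte 0xF3 = 11110011 → 4-byte char #5 = F3 98 B1 87.
Leading byte 0xF3 = 11110011 matches 11110xxx → 4-byte sequence.
Byte 1: 0xF3 = 11110011, payload 011 (3 bits).
Byte 2: 0x98 = 10011000 (10xxxxxx ✓), payload 011000.
Byte 3: 0xB1 = 10110001 (10xxxxxx ✓), payload 110001.
Byte 4: 0x87 = 10000111 (10xxxxxx ✓), payload 000111.
Concatenate: 011011000110001000111 = 0xD8C47 (21 bits → U+D8C47).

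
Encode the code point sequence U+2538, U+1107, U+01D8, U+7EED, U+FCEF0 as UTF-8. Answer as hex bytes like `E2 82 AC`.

U+2538: 3-byte form → E2 94 B8.
U+1107: 3-byte form → E1 84 87.
U+01D8: 2-byte form → C7 98.
U+7EED: 3-byte form → E7 BB AD.
U+FCEF0: 4-byte form → F3 BC BB B0.
Concatenated (15 bytes): E2 94 B8 E1 84 87 C7 98 E7 BB AD F3 BC BB B0.

E2 94 B8 E1 84 87 C7 98 E7 BB AD F3 BC BB B0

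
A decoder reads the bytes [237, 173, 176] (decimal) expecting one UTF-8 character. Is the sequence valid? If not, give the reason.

invalid (encodes a surrogate (U+D800–U+DFFF))

Structurally a 3-byte sequence; payload = 0xDB70.
But 0xDB70 is in U+D800–U+DFFF, the surrogate range. Surrogates are not Unicode scalar values and are forbidden in UTF-8.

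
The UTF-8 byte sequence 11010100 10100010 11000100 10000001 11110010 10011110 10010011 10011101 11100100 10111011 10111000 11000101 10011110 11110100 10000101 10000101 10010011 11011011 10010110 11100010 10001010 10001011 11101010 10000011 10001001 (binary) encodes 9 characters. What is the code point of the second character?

U+0101

Offset 0: leading byte 0xD4 = 11010100 → 2-byte char #1 = D4 A2.
Offset 2: leading byte 0xC4 = 11000100 → 2-byte char #2 = C4 81.
Leading byte 0xC4 = 11000100 matches 110xxxxx → 2-byte sequence.
Byte 1: 0xC4 = 11000100, payload 00100 (5 bits).
Byte 2: 0x81 = 10000001 (10xxxxxx ✓), payload 000001.
Concatenate: 00100000001 = 0x101 (11 bits → U+0101).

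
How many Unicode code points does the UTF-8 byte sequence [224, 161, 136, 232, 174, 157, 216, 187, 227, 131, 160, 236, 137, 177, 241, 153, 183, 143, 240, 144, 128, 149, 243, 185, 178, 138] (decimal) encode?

Byte at offset 0: 0xE0 = 11100000 → 3-byte char (#1). Advance 3.
Byte at offset 3: 0xE8 = 11101000 → 3-byte char (#2). Advance 3.
Byte at offset 6: 0xD8 = 11011000 → 2-byte char (#3). Advance 2.
Byte at offset 8: 0xE3 = 11100011 → 3-byte char (#4). Advance 3.
Byte at offset 11: 0xEC = 11101100 → 3-byte char (#5). Advance 3.
Byte at offset 14: 0xF1 = 11110001 → 4-byte char (#6). Advance 4.
Byte at offset 18: 0xF0 = 11110000 → 4-byte char (#7). Advance 4.
Byte at offset 22: 0xF3 = 11110011 → 4-byte char (#8). Advance 4.
Reached end at offset 26 after 8 code points.

8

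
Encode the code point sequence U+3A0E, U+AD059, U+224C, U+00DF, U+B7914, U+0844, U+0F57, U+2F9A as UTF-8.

U+3A0E: 3-byte form → E3 A8 8E.
U+AD059: 4-byte form → F2 AD 81 99.
U+224C: 3-byte form → E2 89 8C.
U+00DF: 2-byte form → C3 9F.
U+B7914: 4-byte form → F2 B7 A4 94.
U+0844: 3-byte form → E0 A1 84.
U+0F57: 3-byte form → E0 BD 97.
U+2F9A: 3-byte form → E2 BE 9A.
Concatenated (25 bytes): E3 A8 8E F2 AD 81 99 E2 89 8C C3 9F F2 B7 A4 94 E0 A1 84 E0 BD 97 E2 BE 9A.

E3 A8 8E F2 AD 81 99 E2 89 8C C3 9F F2 B7 A4 94 E0 A1 84 E0 BD 97 E2 BE 9A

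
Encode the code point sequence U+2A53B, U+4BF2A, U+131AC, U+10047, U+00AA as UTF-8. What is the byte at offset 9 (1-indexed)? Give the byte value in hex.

1-indexed offset 9 is 0-indexed offset 8.
U+2A53B → 4-byte form F0 AA 94 BB at offsets 0–3.
U+4BF2A → 4-byte form F1 8B BC AA at offsets 4–7.
U+131AC → 4-byte form F0 93 86 AC at offsets 8–11.
Offset 8 falls in char 3's range; it's byte 1 of F0 93 86 AC = 0xF0.

0xF0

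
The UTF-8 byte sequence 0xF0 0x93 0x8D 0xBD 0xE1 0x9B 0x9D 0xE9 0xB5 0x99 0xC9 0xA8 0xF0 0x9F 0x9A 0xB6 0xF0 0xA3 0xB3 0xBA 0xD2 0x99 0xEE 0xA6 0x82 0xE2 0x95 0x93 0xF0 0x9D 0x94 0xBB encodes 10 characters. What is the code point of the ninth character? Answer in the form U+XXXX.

U+2553

Offset 0: leading byte 0xF0 = 11110000 → 4-byte char #1 = F0 93 8D BD.
Offset 4: leading byte 0xE1 = 11100001 → 3-byte char #2 = E1 9B 9D.
Offset 7: leading byte 0xE9 = 11101001 → 3-byte char #3 = E9 B5 99.
Offset 10: leading byte 0xC9 = 11001001 → 2-byte char #4 = C9 A8.
Offset 12: leading byte 0xF0 = 11110000 → 4-byte char #5 = F0 9F 9A B6.
Offset 16: leading byte 0xF0 = 11110000 → 4-byte char #6 = F0 A3 B3 BA.
Offset 20: leading byte 0xD2 = 11010010 → 2-byte char #7 = D2 99.
Offset 22: leading byte 0xEE = 11101110 → 3-byte char #8 = EE A6 82.
Offset 25: leading byte 0xE2 = 11100010 → 3-byte char #9 = E2 95 93.
Leading byte 0xE2 = 11100010 matches 1110xxxx → 3-byte sequence.
Byte 1: 0xE2 = 11100010, payload 0010 (4 bits).
Byte 2: 0x95 = 10010101 (10xxxxxx ✓), payload 010101.
Byte 3: 0x93 = 10010011 (10xxxxxx ✓), payload 010011.
Concatenate: 0010010101010011 = 0x2553 (16 bits → U+2553).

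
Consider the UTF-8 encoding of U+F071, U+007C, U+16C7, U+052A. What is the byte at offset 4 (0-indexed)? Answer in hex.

U+F071 → 3-byte form EF 81 B1 at offsets 0–2.
U+007C → 1-byte form 7C at offsets 3–3.
U+16C7 → 3-byte form E1 9B 87 at offsets 4–6.
Offset 4 falls in char 3's range; it's byte 1 of E1 9B 87 = 0xE1.

0xE1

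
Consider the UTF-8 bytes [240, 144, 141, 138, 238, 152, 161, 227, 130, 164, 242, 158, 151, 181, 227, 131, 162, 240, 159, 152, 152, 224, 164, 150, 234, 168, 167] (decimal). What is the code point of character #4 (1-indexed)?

U+9E5F5

Offset 0: leading byte 0xF0 = 11110000 → 4-byte char #1 = F0 90 8D 8A.
Offset 4: leading byte 0xEE = 11101110 → 3-byte char #2 = EE 98 A1.
Offset 7: leading byte 0xE3 = 11100011 → 3-byte char #3 = E3 82 A4.
Offset 10: leading byte 0xF2 = 11110010 → 4-byte char #4 = F2 9E 97 B5.
Leading byte 0xF2 = 11110010 matches 11110xxx → 4-byte sequence.
Byte 1: 0xF2 = 11110010, payload 010 (3 bits).
Byte 2: 0x9E = 10011110 (10xxxxxx ✓), payload 011110.
Byte 3: 0x97 = 10010111 (10xxxxxx ✓), payload 010111.
Byte 4: 0xB5 = 10110101 (10xxxxxx ✓), payload 110101.
Concatenate: 010011110010111110101 = 0x9E5F5 (21 bits → U+9E5F5).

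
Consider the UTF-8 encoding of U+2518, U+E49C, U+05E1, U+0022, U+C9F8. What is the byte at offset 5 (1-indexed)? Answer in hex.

1-indexed offset 5 is 0-indexed offset 4.
U+2518 → 3-byte form E2 94 98 at offsets 0–2.
U+E49C → 3-byte form EE 92 9C at offsets 3–5.
Offset 4 falls in char 2's range; it's byte 2 of EE 92 9C = 0x92.

0x92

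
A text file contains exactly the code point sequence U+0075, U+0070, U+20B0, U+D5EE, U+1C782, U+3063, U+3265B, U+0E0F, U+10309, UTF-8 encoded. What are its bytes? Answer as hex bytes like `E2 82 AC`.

75 70 E2 82 B0 ED 97 AE F0 9C 9E 82 E3 81 A3 F0 B2 99 9B E0 B8 8F F0 90 8C 89

U+0075: 1-byte form → 75.
U+0070: 1-byte form → 70.
U+20B0: 3-byte form → E2 82 B0.
U+D5EE: 3-byte form → ED 97 AE.
U+1C782: 4-byte form → F0 9C 9E 82.
U+3063: 3-byte form → E3 81 A3.
U+3265B: 4-byte form → F0 B2 99 9B.
U+0E0F: 3-byte form → E0 B8 8F.
U+10309: 4-byte form → F0 90 8C 89.
Concatenated (26 bytes): 75 70 E2 82 B0 ED 97 AE F0 9C 9E 82 E3 81 A3 F0 B2 99 9B E0 B8 8F F0 90 8C 89.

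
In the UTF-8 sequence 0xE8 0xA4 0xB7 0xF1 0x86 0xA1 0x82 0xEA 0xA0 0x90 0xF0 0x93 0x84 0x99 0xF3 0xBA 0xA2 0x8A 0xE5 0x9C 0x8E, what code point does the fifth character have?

Offset 0: leading byte 0xE8 = 11101000 → 3-byte char #1 = E8 A4 B7.
Offset 3: leading byte 0xF1 = 11110001 → 4-byte char #2 = F1 86 A1 82.
Offset 7: leading byte 0xEA = 11101010 → 3-byte char #3 = EA A0 90.
Offset 10: leading byte 0xF0 = 11110000 → 4-byte char #4 = F0 93 84 99.
Offset 14: leading byte 0xF3 = 11110011 → 4-byte char #5 = F3 BA A2 8A.
Leading byte 0xF3 = 11110011 matches 11110xxx → 4-byte sequence.
Byte 1: 0xF3 = 11110011, payload 011 (3 bits).
Byte 2: 0xBA = 10111010 (10xxxxxx ✓), payload 111010.
Byte 3: 0xA2 = 10100010 (10xxxxxx ✓), payload 100010.
Byte 4: 0x8A = 10001010 (10xxxxxx ✓), payload 001010.
Concatenate: 011111010100010001010 = 0xFA88A (21 bits → U+FA88A).

U+FA88A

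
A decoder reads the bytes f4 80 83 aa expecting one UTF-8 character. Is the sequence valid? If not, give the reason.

Leading byte 0xF4 = 11110100 → 4-byte form.
Continuation bytes 0x80=10000000, 0x83=10000011, 0xAA=10101010 all match 10xxxxxx.
Decoded value 0x1000EA is ≥ 0x10000 (shortest form) and not a surrogate.

valid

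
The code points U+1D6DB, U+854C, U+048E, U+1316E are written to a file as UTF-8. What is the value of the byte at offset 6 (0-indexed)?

U+1D6DB → 4-byte form F0 9D 9B 9B at offsets 0–3.
U+854C → 3-byte form E8 95 8C at offsets 4–6.
Offset 6 falls in char 2's range; it's byte 3 of E8 95 8C = 0x8C.

0x8C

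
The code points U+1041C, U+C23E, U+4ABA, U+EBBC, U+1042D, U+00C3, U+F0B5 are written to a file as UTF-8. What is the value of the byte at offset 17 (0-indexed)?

0xC3

U+1041C → 4-byte form F0 90 90 9C at offsets 0–3.
U+C23E → 3-byte form EC 88 BE at offsets 4–6.
U+4ABA → 3-byte form E4 AA BA at offsets 7–9.
U+EBBC → 3-byte form EE AE BC at offsets 10–12.
U+1042D → 4-byte form F0 90 90 AD at offsets 13–16.
U+00C3 → 2-byte form C3 83 at offsets 17–18.
Offset 17 falls in char 6's range; it's byte 1 of C3 83 = 0xC3.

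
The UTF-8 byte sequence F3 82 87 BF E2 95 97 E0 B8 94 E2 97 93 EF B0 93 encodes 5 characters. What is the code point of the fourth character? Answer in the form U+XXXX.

U+25D3

Offset 0: leading byte 0xF3 = 11110011 → 4-byte char #1 = F3 82 87 BF.
Offset 4: leading byte 0xE2 = 11100010 → 3-byte char #2 = E2 95 97.
Offset 7: leading byte 0xE0 = 11100000 → 3-byte char #3 = E0 B8 94.
Offset 10: leading byte 0xE2 = 11100010 → 3-byte char #4 = E2 97 93.
Leading byte 0xE2 = 11100010 matches 1110xxxx → 3-byte sequence.
Byte 1: 0xE2 = 11100010, payload 0010 (4 bits).
Byte 2: 0x97 = 10010111 (10xxxxxx ✓), payload 010111.
Byte 3: 0x93 = 10010011 (10xxxxxx ✓), payload 010011.
Concatenate: 0010010111010011 = 0x25D3 (16 bits → U+25D3).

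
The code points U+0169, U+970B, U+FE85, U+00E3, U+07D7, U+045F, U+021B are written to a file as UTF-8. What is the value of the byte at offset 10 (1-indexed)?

1-indexed offset 10 is 0-indexed offset 9.
U+0169 → 2-byte form C5 A9 at offsets 0–1.
U+970B → 3-byte form E9 9C 8B at offsets 2–4.
U+FE85 → 3-byte form EF BA 85 at offsets 5–7.
U+00E3 → 2-byte form C3 A3 at offsets 8–9.
Offset 9 falls in char 4's range; it's byte 2 of C3 A3 = 0xA3.

0xA3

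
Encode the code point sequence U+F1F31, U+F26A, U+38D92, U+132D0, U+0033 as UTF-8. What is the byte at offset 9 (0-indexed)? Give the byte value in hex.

0xB6

U+F1F31 → 4-byte form F3 B1 BC B1 at offsets 0–3.
U+F26A → 3-byte form EF 89 AA at offsets 4–6.
U+38D92 → 4-byte form F0 B8 B6 92 at offsets 7–10.
Offset 9 falls in char 3's range; it's byte 3 of F0 B8 B6 92 = 0xB6.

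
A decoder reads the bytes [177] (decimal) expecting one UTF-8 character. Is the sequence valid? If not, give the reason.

Byte 0xB1 = 10110001 has the form 10xxxxxx — a continuation byte — but there is no preceding leading byte.

invalid (continuation byte with no leading byte)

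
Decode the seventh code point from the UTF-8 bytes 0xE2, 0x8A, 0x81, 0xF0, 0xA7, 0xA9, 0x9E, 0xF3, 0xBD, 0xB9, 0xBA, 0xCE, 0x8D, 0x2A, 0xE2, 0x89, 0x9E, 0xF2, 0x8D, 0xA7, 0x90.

Offset 0: leading byte 0xE2 = 11100010 → 3-byte char #1 = E2 8A 81.
Offset 3: leading byte 0xF0 = 11110000 → 4-byte char #2 = F0 A7 A9 9E.
Offset 7: leading byte 0xF3 = 11110011 → 4-byte char #3 = F3 BD B9 BA.
Offset 11: leading byte 0xCE = 11001110 → 2-byte char #4 = CE 8D.
Offset 13: leading byte 0x2A = 00101010 → 1-byte char #5 = 2A.
Offset 14: leading byte 0xE2 = 11100010 → 3-byte char #6 = E2 89 9E.
Offset 17: leading byte 0xF2 = 11110010 → 4-byte char #7 = F2 8D A7 90.
Leading byte 0xF2 = 11110010 matches 11110xxx → 4-byte sequence.
Byte 1: 0xF2 = 11110010, payload 010 (3 bits).
Byte 2: 0x8D = 10001101 (10xxxxxx ✓), payload 001101.
Byte 3: 0xA7 = 10100111 (10xxxxxx ✓), payload 100111.
Byte 4: 0x90 = 10010000 (10xxxxxx ✓), payload 010000.
Concatenate: 010001101100111010000 = 0x8D9D0 (21 bits → U+8D9D0).

U+8D9D0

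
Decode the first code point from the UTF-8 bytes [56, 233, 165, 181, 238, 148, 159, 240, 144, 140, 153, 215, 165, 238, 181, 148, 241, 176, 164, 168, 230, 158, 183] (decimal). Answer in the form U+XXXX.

U+0038

Offset 0: leading byte 0x38 = 00111000 → 1-byte char #1 = 38.
Leading byte 0x38 = 00111000 matches 0xxxxxxx → 1-byte sequence.
Byte 1: 0x38 = 00111000, payload 0111000 (7 bits).
Concatenate: 0111000 = 0x38 (7 bits → U+0038).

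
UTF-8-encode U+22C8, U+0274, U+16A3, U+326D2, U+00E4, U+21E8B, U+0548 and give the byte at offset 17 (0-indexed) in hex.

U+22C8 → 3-byte form E2 8B 88 at offsets 0–2.
U+0274 → 2-byte form C9 B4 at offsets 3–4.
U+16A3 → 3-byte form E1 9A A3 at offsets 5–7.
U+326D2 → 4-byte form F0 B2 9B 92 at offsets 8–11.
U+00E4 → 2-byte form C3 A4 at offsets 12–13.
U+21E8B → 4-byte form F0 A1 BA 8B at offsets 14–17.
Offset 17 falls in char 6's range; it's byte 4 of F0 A1 BA 8B = 0x8B.

0x8B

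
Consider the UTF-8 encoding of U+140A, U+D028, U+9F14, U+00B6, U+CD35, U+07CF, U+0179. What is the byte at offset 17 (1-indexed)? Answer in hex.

0xC5

1-indexed offset 17 is 0-indexed offset 16.
U+140A → 3-byte form E1 90 8A at offsets 0–2.
U+D028 → 3-byte form ED 80 A8 at offsets 3–5.
U+9F14 → 3-byte form E9 BC 94 at offsets 6–8.
U+00B6 → 2-byte form C2 B6 at offsets 9–10.
U+CD35 → 3-byte form EC B4 B5 at offsets 11–13.
U+07CF → 2-byte form DF 8F at offsets 14–15.
U+0179 → 2-byte form C5 B9 at offsets 16–17.
Offset 16 falls in char 7's range; it's byte 1 of C5 B9 = 0xC5.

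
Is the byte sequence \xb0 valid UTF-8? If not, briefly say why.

invalid (continuation byte with no leading byte)

Byte 0xB0 = 10110000 has the form 10xxxxxx — a continuation byte — but there is no preceding leading byte.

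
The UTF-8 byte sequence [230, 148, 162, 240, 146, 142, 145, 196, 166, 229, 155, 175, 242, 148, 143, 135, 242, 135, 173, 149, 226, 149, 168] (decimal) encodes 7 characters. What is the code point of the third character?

Offset 0: leading byte 0xE6 = 11100110 → 3-byte char #1 = E6 94 A2.
Offset 3: leading byte 0xF0 = 11110000 → 4-byte char #2 = F0 92 8E 91.
Offset 7: leading byte 0xC4 = 11000100 → 2-byte char #3 = C4 A6.
Leading byte 0xC4 = 11000100 matches 110xxxxx → 2-byte sequence.
Byte 1: 0xC4 = 11000100, payload 00100 (5 bits).
Byte 2: 0xA6 = 10100110 (10xxxxxx ✓), payload 100110.
Concatenate: 00100100110 = 0x126 (11 bits → U+0126).

U+0126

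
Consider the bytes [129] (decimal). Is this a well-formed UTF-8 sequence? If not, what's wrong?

invalid (continuation byte with no leading byte)

Byte 0x81 = 10000001 has the form 10xxxxxx — a continuation byte — but there is no preceding leading byte.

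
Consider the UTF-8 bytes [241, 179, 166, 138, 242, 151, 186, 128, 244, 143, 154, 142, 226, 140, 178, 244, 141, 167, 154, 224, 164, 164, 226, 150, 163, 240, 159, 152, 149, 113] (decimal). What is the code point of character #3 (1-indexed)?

U+10F68E

Offset 0: leading byte 0xF1 = 11110001 → 4-byte char #1 = F1 B3 A6 8A.
Offset 4: leading byte 0xF2 = 11110010 → 4-byte char #2 = F2 97 BA 80.
Offset 8: leading byte 0xF4 = 11110100 → 4-byte char #3 = F4 8F 9A 8E.
Leading byte 0xF4 = 11110100 matches 11110xxx → 4-byte sequence.
Byte 1: 0xF4 = 11110100, payload 100 (3 bits).
Byte 2: 0x8F = 10001111 (10xxxxxx ✓), payload 001111.
Byte 3: 0x9A = 10011010 (10xxxxxx ✓), payload 011010.
Byte 4: 0x8E = 10001110 (10xxxxxx ✓), payload 001110.
Concatenate: 100001111011010001110 = 0x10F68E (21 bits → U+10F68E).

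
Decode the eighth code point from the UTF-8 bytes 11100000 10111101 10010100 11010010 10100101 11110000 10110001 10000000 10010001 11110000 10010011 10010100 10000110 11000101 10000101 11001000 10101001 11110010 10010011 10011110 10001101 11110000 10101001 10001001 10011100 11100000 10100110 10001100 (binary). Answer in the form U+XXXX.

U+2925C

Offset 0: leading byte 0xE0 = 11100000 → 3-byte char #1 = E0 BD 94.
Offset 3: leading byte 0xD2 = 11010010 → 2-byte char #2 = D2 A5.
Offset 5: leading byte 0xF0 = 11110000 → 4-byte char #3 = F0 B1 80 91.
Offset 9: leading byte 0xF0 = 11110000 → 4-byte char #4 = F0 93 94 86.
Offset 13: leading byte 0xC5 = 11000101 → 2-byte char #5 = C5 85.
Offset 15: leading byte 0xC8 = 11001000 → 2-byte char #6 = C8 A9.
Offset 17: leading byte 0xF2 = 11110010 → 4-byte char #7 = F2 93 9E 8D.
Offset 21: leading byte 0xF0 = 11110000 → 4-byte char #8 = F0 A9 89 9C.
Leading byte 0xF0 = 11110000 matches 11110xxx → 4-byte sequence.
Byte 1: 0xF0 = 11110000, payload 000 (3 bits).
Byte 2: 0xA9 = 10101001 (10xxxxxx ✓), payload 101001.
Byte 3: 0x89 = 10001001 (10xxxxxx ✓), payload 001001.
Byte 4: 0x9C = 10011100 (10xxxxxx ✓), payload 011100.
Concatenate: 000101001001001011100 = 0x2925C (21 bits → U+2925C).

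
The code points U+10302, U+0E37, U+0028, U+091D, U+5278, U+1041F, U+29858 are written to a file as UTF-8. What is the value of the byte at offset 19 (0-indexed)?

U+10302 → 4-byte form F0 90 8C 82 at offsets 0–3.
U+0E37 → 3-byte form E0 B8 B7 at offsets 4–6.
U+0028 → 1-byte form 28 at offsets 7–7.
U+091D → 3-byte form E0 A4 9D at offsets 8–10.
U+5278 → 3-byte form E5 89 B8 at offsets 11–13.
U+1041F → 4-byte form F0 90 90 9F at offsets 14–17.
U+29858 → 4-byte form F0 A9 A1 98 at offsets 18–21.
Offset 19 falls in char 7's range; it's byte 2 of F0 A9 A1 98 = 0xA9.

0xA9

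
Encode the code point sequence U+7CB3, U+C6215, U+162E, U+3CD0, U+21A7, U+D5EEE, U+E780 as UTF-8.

U+7CB3: 3-byte form → E7 B2 B3.
U+C6215: 4-byte form → F3 86 88 95.
U+162E: 3-byte form → E1 98 AE.
U+3CD0: 3-byte form → E3 B3 90.
U+21A7: 3-byte form → E2 86 A7.
U+D5EEE: 4-byte form → F3 95 BB AE.
U+E780: 3-byte form → EE 9E 80.
Concatenated (23 bytes): E7 B2 B3 F3 86 88 95 E1 98 AE E3 B3 90 E2 86 A7 F3 95 BB AE EE 9E 80.

E7 B2 B3 F3 86 88 95 E1 98 AE E3 B3 90 E2 86 A7 F3 95 BB AE EE 9E 80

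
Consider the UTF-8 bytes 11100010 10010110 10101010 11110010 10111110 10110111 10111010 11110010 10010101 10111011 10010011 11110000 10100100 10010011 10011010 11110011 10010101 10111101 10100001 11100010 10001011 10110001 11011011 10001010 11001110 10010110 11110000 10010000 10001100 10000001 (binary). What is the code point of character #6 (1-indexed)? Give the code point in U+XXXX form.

U+22F1

Offset 0: leading byte 0xE2 = 11100010 → 3-byte char #1 = E2 96 AA.
Offset 3: leading byte 0xF2 = 11110010 → 4-byte char #2 = F2 BE B7 BA.
Offset 7: leading byte 0xF2 = 11110010 → 4-byte char #3 = F2 95 BB 93.
Offset 11: leading byte 0xF0 = 11110000 → 4-byte char #4 = F0 A4 93 9A.
Offset 15: leading byte 0xF3 = 11110011 → 4-byte char #5 = F3 95 BD A1.
Offset 19: leading byte 0xE2 = 11100010 → 3-byte char #6 = E2 8B B1.
Leading byte 0xE2 = 11100010 matches 1110xxxx → 3-byte sequence.
Byte 1: 0xE2 = 11100010, payload 0010 (4 bits).
Byte 2: 0x8B = 10001011 (10xxxxxx ✓), payload 001011.
Byte 3: 0xB1 = 10110001 (10xxxxxx ✓), payload 110001.
Concatenate: 0010001011110001 = 0x22F1 (16 bits → U+22F1).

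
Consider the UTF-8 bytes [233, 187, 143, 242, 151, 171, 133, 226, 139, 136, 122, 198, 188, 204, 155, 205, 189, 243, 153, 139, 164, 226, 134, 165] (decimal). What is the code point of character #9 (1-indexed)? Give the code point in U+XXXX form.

Offset 0: leading byte 0xE9 = 11101001 → 3-byte char #1 = E9 BB 8F.
Offset 3: leading byte 0xF2 = 11110010 → 4-byte char #2 = F2 97 AB 85.
Offset 7: leading byte 0xE2 = 11100010 → 3-byte char #3 = E2 8B 88.
Offset 10: leading byte 0x7A = 01111010 → 1-byte char #4 = 7A.
Offset 11: leading byte 0xC6 = 11000110 → 2-byte char #5 = C6 BC.
Offset 13: leading byte 0xCC = 11001100 → 2-byte char #6 = CC 9B.
Offset 15: leading byte 0xCD = 11001101 → 2-byte char #7 = CD BD.
Offset 17: leading byte 0xF3 = 11110011 → 4-byte char #8 = F3 99 8B A4.
Offset 21: leading byte 0xE2 = 11100010 → 3-byte char #9 = E2 86 A5.
Leading byte 0xE2 = 11100010 matches 1110xxxx → 3-byte sequence.
Byte 1: 0xE2 = 11100010, payload 0010 (4 bits).
Byte 2: 0x86 = 10000110 (10xxxxxx ✓), payload 000110.
Byte 3: 0xA5 = 10100101 (10xxxxxx ✓), payload 100101.
Concatenate: 0010000110100101 = 0x21A5 (16 bits → U+21A5).

U+21A5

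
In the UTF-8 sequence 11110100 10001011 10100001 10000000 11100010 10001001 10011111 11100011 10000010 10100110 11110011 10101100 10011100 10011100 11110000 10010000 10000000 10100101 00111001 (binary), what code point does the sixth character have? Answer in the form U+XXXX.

U+0039

Offset 0: leading byte 0xF4 = 11110100 → 4-byte char #1 = F4 8B A1 80.
Offset 4: leading byte 0xE2 = 11100010 → 3-byte char #2 = E2 89 9F.
Offset 7: leading byte 0xE3 = 11100011 → 3-byte char #3 = E3 82 A6.
Offset 10: leading byte 0xF3 = 11110011 → 4-byte char #4 = F3 AC 9C 9C.
Offset 14: leading byte 0xF0 = 11110000 → 4-byte char #5 = F0 90 80 A5.
Offset 18: leading byte 0x39 = 00111001 → 1-byte char #6 = 39.
Leading byte 0x39 = 00111001 matches 0xxxxxxx → 1-byte sequence.
Byte 1: 0x39 = 00111001, payload 0111001 (7 bits).
Concatenate: 0111001 = 0x39 (7 bits → U+0039).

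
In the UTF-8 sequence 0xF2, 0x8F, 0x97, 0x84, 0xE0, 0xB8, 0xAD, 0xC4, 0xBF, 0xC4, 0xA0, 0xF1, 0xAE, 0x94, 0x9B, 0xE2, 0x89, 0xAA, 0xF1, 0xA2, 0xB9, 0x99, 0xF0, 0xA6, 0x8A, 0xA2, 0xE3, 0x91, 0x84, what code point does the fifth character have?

Offset 0: leading byte 0xF2 = 11110010 → 4-byte char #1 = F2 8F 97 84.
Offset 4: leading byte 0xE0 = 11100000 → 3-byte char #2 = E0 B8 AD.
Offset 7: leading byte 0xC4 = 11000100 → 2-byte char #3 = C4 BF.
Offset 9: leading byte 0xC4 = 11000100 → 2-byte char #4 = C4 A0.
Offset 11: leading byte 0xF1 = 11110001 → 4-byte char #5 = F1 AE 94 9B.
Leading byte 0xF1 = 11110001 matches 11110xxx → 4-byte sequence.
Byte 1: 0xF1 = 11110001, payload 001 (3 bits).
Byte 2: 0xAE = 10101110 (10xxxxxx ✓), payload 101110.
Byte 3: 0x94 = 10010100 (10xxxxxx ✓), payload 010100.
Byte 4: 0x9B = 10011011 (10xxxxxx ✓), payload 011011.
Concatenate: 001101110010100011011 = 0x6E51B (21 bits → U+6E51B).

U+6E51B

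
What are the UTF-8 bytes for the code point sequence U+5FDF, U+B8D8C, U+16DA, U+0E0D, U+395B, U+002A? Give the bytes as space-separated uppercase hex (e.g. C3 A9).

E5 BF 9F F2 B8 B6 8C E1 9B 9A E0 B8 8D E3 A5 9B 2A

U+5FDF: 3-byte form → E5 BF 9F.
U+B8D8C: 4-byte form → F2 B8 B6 8C.
U+16DA: 3-byte form → E1 9B 9A.
U+0E0D: 3-byte form → E0 B8 8D.
U+395B: 3-byte form → E3 A5 9B.
U+002A: 1-byte form → 2A.
Concatenated (17 bytes): E5 BF 9F F2 B8 B6 8C E1 9B 9A E0 B8 8D E3 A5 9B 2A.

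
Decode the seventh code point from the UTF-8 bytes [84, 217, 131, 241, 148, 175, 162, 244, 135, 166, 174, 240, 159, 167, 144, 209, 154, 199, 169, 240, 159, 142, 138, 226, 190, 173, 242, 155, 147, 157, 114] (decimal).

Offset 0: leading byte 0x54 = 01010100 → 1-byte char #1 = 54.
Offset 1: leading byte 0xD9 = 11011001 → 2-byte char #2 = D9 83.
Offset 3: leading byte 0xF1 = 11110001 → 4-byte char #3 = F1 94 AF A2.
Offset 7: leading byte 0xF4 = 11110100 → 4-byte char #4 = F4 87 A6 AE.
Offset 11: leading byte 0xF0 = 11110000 → 4-byte char #5 = F0 9F A7 90.
Offset 15: leading byte 0xD1 = 11010001 → 2-byte char #6 = D1 9A.
Offset 17: leading byte 0xC7 = 11000111 → 2-byte char #7 = C7 A9.
Leading byte 0xC7 = 11000111 matches 110xxxxx → 2-byte sequence.
Byte 1: 0xC7 = 11000111, payload 00111 (5 bits).
Byte 2: 0xA9 = 10101001 (10xxxxxx ✓), payload 101001.
Concatenate: 00111101001 = 0x1E9 (11 bits → U+01E9).

U+01E9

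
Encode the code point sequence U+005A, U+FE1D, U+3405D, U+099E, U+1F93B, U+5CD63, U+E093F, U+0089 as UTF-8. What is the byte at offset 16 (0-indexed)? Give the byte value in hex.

U+005A → 1-byte form 5A at offsets 0–0.
U+FE1D → 3-byte form EF B8 9D at offsets 1–3.
U+3405D → 4-byte form F0 B4 81 9D at offsets 4–7.
U+099E → 3-byte form E0 A6 9E at offsets 8–10.
U+1F93B → 4-byte form F0 9F A4 BB at offsets 11–14.
U+5CD63 → 4-byte form F1 9C B5 A3 at offsets 15–18.
Offset 16 falls in char 6's range; it's byte 2 of F1 9C B5 A3 = 0x9C.

0x9C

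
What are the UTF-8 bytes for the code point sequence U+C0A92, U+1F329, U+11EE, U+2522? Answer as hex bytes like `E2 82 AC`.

F3 80 AA 92 F0 9F 8C A9 E1 87 AE E2 94 A2

U+C0A92: 4-byte form → F3 80 AA 92.
U+1F329: 4-byte form → F0 9F 8C A9.
U+11EE: 3-byte form → E1 87 AE.
U+2522: 3-byte form → E2 94 A2.
Concatenated (14 bytes): F3 80 AA 92 F0 9F 8C A9 E1 87 AE E2 94 A2.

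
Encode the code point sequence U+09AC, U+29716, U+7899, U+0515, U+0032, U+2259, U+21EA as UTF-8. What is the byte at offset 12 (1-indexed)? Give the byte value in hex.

1-indexed offset 12 is 0-indexed offset 11.
U+09AC → 3-byte form E0 A6 AC at offsets 0–2.
U+29716 → 4-byte form F0 A9 9C 96 at offsets 3–6.
U+7899 → 3-byte form E7 A2 99 at offsets 7–9.
U+0515 → 2-byte form D4 95 at offsets 10–11.
Offset 11 falls in char 4's range; it's byte 2 of D4 95 = 0x95.

0x95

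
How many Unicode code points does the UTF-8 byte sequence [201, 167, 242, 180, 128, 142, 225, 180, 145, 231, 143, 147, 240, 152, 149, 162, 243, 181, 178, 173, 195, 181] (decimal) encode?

Byte at offset 0: 0xC9 = 11001001 → 2-byte char (#1). Advance 2.
Byte at offset 2: 0xF2 = 11110010 → 4-byte char (#2). Advance 4.
Byte at offset 6: 0xE1 = 11100001 → 3-byte char (#3). Advance 3.
Byte at offset 9: 0xE7 = 11100111 → 3-byte char (#4). Advance 3.
Byte at offset 12: 0xF0 = 11110000 → 4-byte char (#5). Advance 4.
Byte at offset 16: 0xF3 = 11110011 → 4-byte char (#6). Advance 4.
Byte at offset 20: 0xC3 = 11000011 → 2-byte char (#7). Advance 2.
Reached end at offset 22 after 7 code points.

7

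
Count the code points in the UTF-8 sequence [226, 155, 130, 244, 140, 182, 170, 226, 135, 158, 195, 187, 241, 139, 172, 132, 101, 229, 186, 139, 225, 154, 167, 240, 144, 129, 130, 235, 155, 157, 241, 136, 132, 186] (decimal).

11

Byte at offset 0: 0xE2 = 11100010 → 3-byte char (#1). Advance 3.
Byte at offset 3: 0xF4 = 11110100 → 4-byte char (#2). Advance 4.
Byte at offset 7: 0xE2 = 11100010 → 3-byte char (#3). Advance 3.
Byte at offset 10: 0xC3 = 11000011 → 2-byte char (#4). Advance 2.
Byte at offset 12: 0xF1 = 11110001 → 4-byte char (#5). Advance 4.
Byte at offset 16: 0x65 = 01100101 → 1-byte char (#6). Advance 1.
Byte at offset 17: 0xE5 = 11100101 → 3-byte char (#7). Advance 3.
Byte at offset 20: 0xE1 = 11100001 → 3-byte char (#8). Advance 3.
Byte at offset 23: 0xF0 = 11110000 → 4-byte char (#9). Advance 4.
Byte at offset 27: 0xEB = 11101011 → 3-byte char (#10). Advance 3.
Byte at offset 30: 0xF1 = 11110001 → 4-byte char (#11). Advance 4.
Reached end at offset 34 after 11 code points.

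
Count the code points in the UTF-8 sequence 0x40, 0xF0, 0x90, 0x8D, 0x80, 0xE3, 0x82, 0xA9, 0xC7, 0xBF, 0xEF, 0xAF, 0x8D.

5

Byte at offset 0: 0x40 = 01000000 → 1-byte char (#1). Advance 1.
Byte at offset 1: 0xF0 = 11110000 → 4-byte char (#2). Advance 4.
Byte at offset 5: 0xE3 = 11100011 → 3-byte char (#3). Advance 3.
Byte at offset 8: 0xC7 = 11000111 → 2-byte char (#4). Advance 2.
Byte at offset 10: 0xEF = 11101111 → 3-byte char (#5). Advance 3.
Reached end at offset 13 after 5 code points.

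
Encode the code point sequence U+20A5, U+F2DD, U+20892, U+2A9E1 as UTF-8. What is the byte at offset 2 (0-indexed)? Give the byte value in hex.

U+20A5 → 3-byte form E2 82 A5 at offsets 0–2.
Offset 2 falls in char 1's range; it's byte 3 of E2 82 A5 = 0xA5.

0xA5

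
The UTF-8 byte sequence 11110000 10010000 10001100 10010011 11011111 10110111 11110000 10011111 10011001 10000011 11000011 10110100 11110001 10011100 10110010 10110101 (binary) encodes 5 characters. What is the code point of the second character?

Offset 0: leading byte 0xF0 = 11110000 → 4-byte char #1 = F0 90 8C 93.
Offset 4: leading byte 0xDF = 11011111 → 2-byte char #2 = DF B7.
Leading byte 0xDF = 11011111 matches 110xxxxx → 2-byte sequence.
Byte 1: 0xDF = 11011111, payload 11111 (5 bits).
Byte 2: 0xB7 = 10110111 (10xxxxxx ✓), payload 110111.
Concatenate: 11111110111 = 0x7F7 (11 bits → U+07F7).

U+07F7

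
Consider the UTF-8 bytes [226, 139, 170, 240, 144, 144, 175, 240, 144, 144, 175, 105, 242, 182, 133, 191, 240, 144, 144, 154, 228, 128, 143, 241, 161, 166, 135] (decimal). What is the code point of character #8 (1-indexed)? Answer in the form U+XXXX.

Offset 0: leading byte 0xE2 = 11100010 → 3-byte char #1 = E2 8B AA.
Offset 3: leading byte 0xF0 = 11110000 → 4-byte char #2 = F0 90 90 AF.
Offset 7: leading byte 0xF0 = 11110000 → 4-byte char #3 = F0 90 90 AF.
Offset 11: leading byte 0x69 = 01101001 → 1-byte char #4 = 69.
Offset 12: leading byte 0xF2 = 11110010 → 4-byte char #5 = F2 B6 85 BF.
Offset 16: leading byte 0xF0 = 11110000 → 4-byte char #6 = F0 90 90 9A.
Offset 20: leading byte 0xE4 = 11100100 → 3-byte char #7 = E4 80 8F.
Offset 23: leading byte 0xF1 = 11110001 → 4-byte char #8 = F1 A1 A6 87.
Leading byte 0xF1 = 11110001 matches 11110xxx → 4-byte sequence.
Byte 1: 0xF1 = 11110001, payload 001 (3 bits).
Byte 2: 0xA1 = 10100001 (10xxxxxx ✓), payload 100001.
Byte 3: 0xA6 = 10100110 (10xxxxxx ✓), payload 100110.
Byte 4: 0x87 = 10000111 (10xxxxxx ✓), payload 000111.
Concatenate: 001100001100110000111 = 0x61987 (21 bits → U+61987).

U+61987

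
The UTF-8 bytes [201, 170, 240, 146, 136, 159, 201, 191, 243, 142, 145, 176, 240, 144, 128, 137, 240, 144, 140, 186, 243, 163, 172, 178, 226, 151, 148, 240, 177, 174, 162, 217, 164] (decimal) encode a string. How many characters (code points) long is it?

10

Byte at offset 0: 0xC9 = 11001001 → 2-byte char (#1). Advance 2.
Byte at offset 2: 0xF0 = 11110000 → 4-byte char (#2). Advance 4.
Byte at offset 6: 0xC9 = 11001001 → 2-byte char (#3). Advance 2.
Byte at offset 8: 0xF3 = 11110011 → 4-byte char (#4). Advance 4.
Byte at offset 12: 0xF0 = 11110000 → 4-byte char (#5). Advance 4.
Byte at offset 16: 0xF0 = 11110000 → 4-byte char (#6). Advance 4.
Byte at offset 20: 0xF3 = 11110011 → 4-byte char (#7). Advance 4.
Byte at offset 24: 0xE2 = 11100010 → 3-byte char (#8). Advance 3.
Byte at offset 27: 0xF0 = 11110000 → 4-byte char (#9). Advance 4.
Byte at offset 31: 0xD9 = 11011001 → 2-byte char (#10). Advance 2.
Reached end at offset 33 after 10 code points.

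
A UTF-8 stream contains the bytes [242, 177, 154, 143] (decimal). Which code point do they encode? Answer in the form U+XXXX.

U+B168F

Leading byte 0xF2 = 11110010 matches 11110xxx → 4-byte sequence.
Byte 1: 0xF2 = 11110010, payload 010 (3 bits).
Byte 2: 0xB1 = 10110001 (10xxxxxx ✓), payload 110001.
Byte 3: 0x9A = 10011010 (10xxxxxx ✓), payload 011010.
Byte 4: 0x8F = 10001111 (10xxxxxx ✓), payload 001111.
Concatenate: 010110001011010001111 = 0xB168F (21 bits → U+B168F).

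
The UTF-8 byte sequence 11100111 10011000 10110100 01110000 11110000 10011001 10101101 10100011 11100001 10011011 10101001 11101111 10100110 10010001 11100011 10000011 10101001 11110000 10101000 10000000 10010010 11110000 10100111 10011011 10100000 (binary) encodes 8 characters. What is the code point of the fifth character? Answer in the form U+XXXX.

Offset 0: leading byte 0xE7 = 11100111 → 3-byte char #1 = E7 98 B4.
Offset 3: leading byte 0x70 = 01110000 → 1-byte char #2 = 70.
Offset 4: leading byte 0xF0 = 11110000 → 4-byte char #3 = F0 99 AD A3.
Offset 8: leading byte 0xE1 = 11100001 → 3-byte char #4 = E1 9B A9.
Offset 11: leading byte 0xEF = 11101111 → 3-byte char #5 = EF A6 91.
Leading byte 0xEF = 11101111 matches 1110xxxx → 3-byte sequence.
Byte 1: 0xEF = 11101111, payload 1111 (4 bits).
Byte 2: 0xA6 = 10100110 (10xxxxxx ✓), payload 100110.
Byte 3: 0x91 = 10010001 (10xxxxxx ✓), payload 010001.
Concatenate: 1111100110010001 = 0xF991 (16 bits → U+F991).

U+F991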